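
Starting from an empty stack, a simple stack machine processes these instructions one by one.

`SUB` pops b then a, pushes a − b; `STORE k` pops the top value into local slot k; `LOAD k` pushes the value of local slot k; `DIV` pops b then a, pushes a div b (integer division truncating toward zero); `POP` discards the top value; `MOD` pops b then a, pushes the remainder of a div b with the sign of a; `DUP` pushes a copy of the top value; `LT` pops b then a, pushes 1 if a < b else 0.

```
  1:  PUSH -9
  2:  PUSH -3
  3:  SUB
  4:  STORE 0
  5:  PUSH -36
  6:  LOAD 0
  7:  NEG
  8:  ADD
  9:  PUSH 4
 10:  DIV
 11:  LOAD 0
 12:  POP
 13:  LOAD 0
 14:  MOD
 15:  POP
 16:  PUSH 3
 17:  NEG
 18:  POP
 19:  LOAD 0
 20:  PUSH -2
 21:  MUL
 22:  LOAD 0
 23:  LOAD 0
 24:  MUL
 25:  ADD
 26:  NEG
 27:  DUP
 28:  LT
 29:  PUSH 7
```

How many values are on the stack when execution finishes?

PUSH -9  → [-9]
PUSH -3  → [-9, -3]
SUB      → [-6]
STORE 0  → []
PUSH -36 → [-36]
LOAD 0   → [-36, -6]
NEG      → [-36, 6]
ADD      → [-30]
PUSH 4   → [-30, 4]
DIV      → [-7]
LOAD 0   → [-7, -6]
POP      → [-7]
LOAD 0   → [-7, -6]
MOD      → [-1]
POP      → []
PUSH 3   → [3]
NEG      → [-3]
POP      → []
LOAD 0   → [-6]
PUSH -2  → [-6, -2]
MUL      → [12]
LOAD 0   → [12, -6]
LOAD 0   → [12, -6, -6]
MUL      → [12, 36]
ADD      → [48]
NEG      → [-48]
DUP      → [-48, -48]
LT       → [0]
PUSH 7   → [0, 7]

2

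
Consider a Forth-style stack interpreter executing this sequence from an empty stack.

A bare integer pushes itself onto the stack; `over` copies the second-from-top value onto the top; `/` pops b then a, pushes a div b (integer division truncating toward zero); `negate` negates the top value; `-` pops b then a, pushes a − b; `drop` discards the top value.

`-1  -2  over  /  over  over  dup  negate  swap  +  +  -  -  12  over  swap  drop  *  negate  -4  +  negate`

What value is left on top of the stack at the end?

20

-1      -1
-2      -1 -2
over    -1 -2 -1
/       -1 2
over    -1 2 -1
over    -1 2 -1 2
dup     -1 2 -1 2 2
negate  -1 2 -1 2 -2
swap    -1 2 -1 -2 2
+       -1 2 -1 0
+       -1 2 -1
-       -1 3
-       -4
12      -4 12
over    -4 12 -4
swap    -4 -4 12
drop    -4 -4
*       16
negate  -16
-4      -16 -4
+       -20
negate  20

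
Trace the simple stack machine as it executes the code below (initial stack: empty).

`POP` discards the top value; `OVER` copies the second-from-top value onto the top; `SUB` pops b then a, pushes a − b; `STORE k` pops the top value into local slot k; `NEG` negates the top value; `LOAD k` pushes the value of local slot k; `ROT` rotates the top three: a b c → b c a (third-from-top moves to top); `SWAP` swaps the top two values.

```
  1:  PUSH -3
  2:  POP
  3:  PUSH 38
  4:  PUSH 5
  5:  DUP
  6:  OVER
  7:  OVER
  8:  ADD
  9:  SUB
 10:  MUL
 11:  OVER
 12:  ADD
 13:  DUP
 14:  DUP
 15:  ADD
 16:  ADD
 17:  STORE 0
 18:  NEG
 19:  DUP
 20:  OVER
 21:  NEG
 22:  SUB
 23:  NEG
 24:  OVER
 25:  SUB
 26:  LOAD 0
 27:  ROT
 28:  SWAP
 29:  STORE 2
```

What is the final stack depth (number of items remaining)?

2

PUSH -3 -> [-3]
POP     -> []
PUSH 38 -> [38]
PUSH 5  -> [38, 5]
DUP     -> [38, 5, 5]
OVER    -> [38, 5, 5, 5]
OVER    -> [38, 5, 5, 5, 5]
ADD     -> [38, 5, 5, 10]
SUB     -> [38, 5, -5]
MUL     -> [38, -25]
OVER    -> [38, -25, 38]
ADD     -> [38, 13]
DUP     -> [38, 13, 13]
DUP     -> [38, 13, 13, 13]
ADD     -> [38, 13, 26]
ADD     -> [38, 39]
STORE 0 -> [38]
NEG     -> [-38]
DUP     -> [-38, -38]
OVER    -> [-38, -38, -38]
NEG     -> [-38, -38, 38]
SUB     -> [-38, -76]
NEG     -> [-38, 76]
OVER    -> [-38, 76, -38]
SUB     -> [-38, 114]
LOAD 0  -> [-38, 114, 39]
ROT     -> [114, 39, -38]
SWAP    -> [114, -38, 39]
STORE 2 -> [114, -38]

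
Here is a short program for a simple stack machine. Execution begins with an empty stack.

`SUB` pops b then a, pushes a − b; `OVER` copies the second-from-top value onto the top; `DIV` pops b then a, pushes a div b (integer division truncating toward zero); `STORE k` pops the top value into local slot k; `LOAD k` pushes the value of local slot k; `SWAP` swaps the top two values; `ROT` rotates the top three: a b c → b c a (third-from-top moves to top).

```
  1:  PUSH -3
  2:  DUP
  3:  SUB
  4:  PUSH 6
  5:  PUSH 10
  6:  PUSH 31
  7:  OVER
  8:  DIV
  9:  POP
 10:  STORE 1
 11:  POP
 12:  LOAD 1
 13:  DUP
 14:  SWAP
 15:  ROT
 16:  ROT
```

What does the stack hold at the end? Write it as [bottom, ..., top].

PUSH -3 -> -3
DUP     -> -3 -3
SUB     -> 0
PUSH 6  -> 0 6
PUSH 10 -> 0 6 10
PUSH 31 -> 0 6 10 31
OVER    -> 0 6 10 31 10
DIV     -> 0 6 10 3
POP     -> 0 6 10
STORE 1 -> 0 6
POP     -> 0
LOAD 1  -> 0 10
DUP     -> 0 10 10
SWAP    -> 0 10 10
ROT     -> 10 10 0
ROT     -> 10 0 10

[10, 0, 10]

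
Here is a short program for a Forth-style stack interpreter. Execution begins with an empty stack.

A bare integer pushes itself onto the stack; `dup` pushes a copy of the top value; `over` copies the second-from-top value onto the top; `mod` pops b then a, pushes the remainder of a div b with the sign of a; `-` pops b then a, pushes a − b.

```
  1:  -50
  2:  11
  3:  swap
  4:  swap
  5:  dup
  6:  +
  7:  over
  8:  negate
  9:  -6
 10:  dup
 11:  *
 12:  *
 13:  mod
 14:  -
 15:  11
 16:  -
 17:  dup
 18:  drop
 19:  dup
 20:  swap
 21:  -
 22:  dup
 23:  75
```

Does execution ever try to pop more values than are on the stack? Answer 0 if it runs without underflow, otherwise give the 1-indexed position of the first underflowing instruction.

0

-50    → -50
11     → -50 11
swap   → 11 -50
swap   → -50 11
dup    → -50 11 11
+      → -50 22
over   → -50 22 -50
negate → -50 22 50
-6     → -50 22 50 -6
dup    → -50 22 50 -6 -6
*      → -50 22 50 36
*      → -50 22 1800
mod    → -50 22
-      → -72
11     → -72 11
-      → -83
dup    → -83 -83
drop   → -83
dup    → -83 -83
swap   → -83 -83
-      → 0
dup    → 0 0
75     → 0 0 75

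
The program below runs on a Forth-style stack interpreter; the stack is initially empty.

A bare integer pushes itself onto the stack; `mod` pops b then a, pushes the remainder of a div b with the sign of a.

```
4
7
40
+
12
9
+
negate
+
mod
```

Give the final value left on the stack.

4

4      : [4]
7      : [4, 7]
40     : [4, 7, 40]
+      : [4, 47]
12     : [4, 47, 12]
9      : [4, 47, 12, 9]
+      : [4, 47, 21]
negate : [4, 47, -21]
+      : [4, 26]
mod    : [4]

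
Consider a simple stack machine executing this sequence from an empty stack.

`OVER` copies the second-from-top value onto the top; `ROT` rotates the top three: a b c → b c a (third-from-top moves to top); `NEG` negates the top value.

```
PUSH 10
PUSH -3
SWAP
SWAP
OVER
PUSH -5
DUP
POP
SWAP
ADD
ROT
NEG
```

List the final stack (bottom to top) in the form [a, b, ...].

[-3, 5, -10]

PUSH 10  10
PUSH -3  10 -3
SWAP     -3 10
SWAP     10 -3
OVER     10 -3 10
PUSH -5  10 -3 10 -5
DUP      10 -3 10 -5 -5
POP      10 -3 10 -5
SWAP     10 -3 -5 10
ADD      10 -3 5
ROT      -3 5 10
NEG      -3 5 -10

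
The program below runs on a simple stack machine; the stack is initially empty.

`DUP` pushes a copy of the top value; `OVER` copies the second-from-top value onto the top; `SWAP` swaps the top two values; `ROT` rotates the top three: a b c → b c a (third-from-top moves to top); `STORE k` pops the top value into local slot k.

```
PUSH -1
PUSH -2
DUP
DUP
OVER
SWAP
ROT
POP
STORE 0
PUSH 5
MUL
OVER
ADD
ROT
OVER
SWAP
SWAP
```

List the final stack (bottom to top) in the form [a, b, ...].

[-2, -12, -1, -12]

PUSH -1 → -1
PUSH -2 → -1 -2
DUP     → -1 -2 -2
DUP     → -1 -2 -2 -2
OVER    → -1 -2 -2 -2 -2
SWAP    → -1 -2 -2 -2 -2
ROT     → -1 -2 -2 -2 -2
POP     → -1 -2 -2 -2
STORE 0 → -1 -2 -2
PUSH 5  → -1 -2 -2 5
MUL     → -1 -2 -10
OVER    → -1 -2 -10 -2
ADD     → -1 -2 -12
ROT     → -2 -12 -1
OVER    → -2 -12 -1 -12
SWAP    → -2 -12 -12 -1
SWAP    → -2 -12 -1 -12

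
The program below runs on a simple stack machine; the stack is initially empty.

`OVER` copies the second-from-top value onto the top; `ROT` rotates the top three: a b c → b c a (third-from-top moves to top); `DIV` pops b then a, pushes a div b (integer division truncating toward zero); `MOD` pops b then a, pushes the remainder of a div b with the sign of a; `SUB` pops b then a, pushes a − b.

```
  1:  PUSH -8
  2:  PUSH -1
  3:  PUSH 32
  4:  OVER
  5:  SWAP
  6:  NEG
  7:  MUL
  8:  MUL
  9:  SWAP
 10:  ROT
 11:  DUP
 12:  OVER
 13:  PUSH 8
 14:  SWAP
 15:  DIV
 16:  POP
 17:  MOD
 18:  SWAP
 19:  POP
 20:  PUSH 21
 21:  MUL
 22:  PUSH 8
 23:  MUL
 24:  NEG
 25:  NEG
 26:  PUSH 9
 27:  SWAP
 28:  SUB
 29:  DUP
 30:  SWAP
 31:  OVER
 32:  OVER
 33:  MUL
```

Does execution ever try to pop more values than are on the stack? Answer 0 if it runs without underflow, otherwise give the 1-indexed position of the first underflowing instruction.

10

PUSH -8 : -8
PUSH -1 : -8 -1
PUSH 32 : -8 -1 32
OVER    : -8 -1 32 -1
SWAP    : -8 -1 -1 32
NEG     : -8 -1 -1 -32
MUL     : -8 -1 32
MUL     : -8 -32
SWAP    : -32 -8
ROT  — needs 3 operands, stack has 2 → underflow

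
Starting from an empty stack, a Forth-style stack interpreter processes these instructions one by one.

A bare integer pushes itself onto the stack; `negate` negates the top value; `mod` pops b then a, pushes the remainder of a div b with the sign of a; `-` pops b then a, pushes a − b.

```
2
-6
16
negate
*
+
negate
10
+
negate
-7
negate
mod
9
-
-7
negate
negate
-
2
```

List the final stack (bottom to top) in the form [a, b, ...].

2      → 2
-6     → 2 -6
16     → 2 -6 16
negate → 2 -6 -16
*      → 2 96
+      → 98
negate → -98
10     → -98 10
+      → -88
negate → 88
-7     → 88 -7
negate → 88 7
mod    → 4
9      → 4 9
-      → -5
-7     → -5 -7
negate → -5 7
negate → -5 -7
-      → 2
2      → 2 2

[2, 2]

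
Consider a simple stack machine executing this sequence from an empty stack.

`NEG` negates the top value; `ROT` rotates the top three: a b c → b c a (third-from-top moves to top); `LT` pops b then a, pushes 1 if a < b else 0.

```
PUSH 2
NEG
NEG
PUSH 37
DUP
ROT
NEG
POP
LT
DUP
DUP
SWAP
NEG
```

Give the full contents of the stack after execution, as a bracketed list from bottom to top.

PUSH 2  : [2]
NEG     : [-2]
NEG     : [2]
PUSH 37 : [2, 37]
DUP     : [2, 37, 37]
ROT     : [37, 37, 2]
NEG     : [37, 37, -2]
POP     : [37, 37]
LT      : [0]
DUP     : [0, 0]
DUP     : [0, 0, 0]
SWAP    : [0, 0, 0]
NEG     : [0, 0, 0]

[0, 0, 0]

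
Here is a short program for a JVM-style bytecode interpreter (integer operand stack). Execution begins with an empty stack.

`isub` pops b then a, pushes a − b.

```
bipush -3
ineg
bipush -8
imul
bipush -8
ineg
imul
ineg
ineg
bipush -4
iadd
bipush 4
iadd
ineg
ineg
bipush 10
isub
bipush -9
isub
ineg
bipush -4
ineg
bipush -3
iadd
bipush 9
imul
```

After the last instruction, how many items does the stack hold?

2

bipush -3 -> [-3]
ineg      -> [3]
bipush -8 -> [3, -8]
imul      -> [-24]
bipush -8 -> [-24, -8]
ineg      -> [-24, 8]
imul      -> [-192]
ineg      -> [192]
ineg      -> [-192]
bipush -4 -> [-192, -4]
iadd      -> [-196]
bipush 4  -> [-196, 4]
iadd      -> [-192]
ineg      -> [192]
ineg      -> [-192]
bipush 10 -> [-192, 10]
isub      -> [-202]
bipush -9 -> [-202, -9]
isub      -> [-193]
ineg      -> [193]
bipush -4 -> [193, -4]
ineg      -> [193, 4]
bipush -3 -> [193, 4, -3]
iadd      -> [193, 1]
bipush 9  -> [193, 1, 9]
imul      -> [193, 9]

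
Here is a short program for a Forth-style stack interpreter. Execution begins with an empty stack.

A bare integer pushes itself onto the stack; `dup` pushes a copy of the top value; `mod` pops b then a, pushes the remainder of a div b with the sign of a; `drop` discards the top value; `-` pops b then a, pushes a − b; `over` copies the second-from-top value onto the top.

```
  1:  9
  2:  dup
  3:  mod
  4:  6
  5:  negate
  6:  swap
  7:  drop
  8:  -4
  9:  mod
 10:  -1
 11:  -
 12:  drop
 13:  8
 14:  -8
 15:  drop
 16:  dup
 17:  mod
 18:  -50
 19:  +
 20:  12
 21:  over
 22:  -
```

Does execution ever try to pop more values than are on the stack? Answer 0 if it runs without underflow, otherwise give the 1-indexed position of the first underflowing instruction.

9      -> 9
dup    -> 9 9
mod    -> 0
6      -> 0 6
negate -> 0 -6
swap   -> -6 0
drop   -> -6
-4     -> -6 -4
mod    -> -2
-1     -> -2 -1
-      -> -1
drop   -> (empty)
8      -> 8
-8     -> 8 -8
drop   -> 8
dup    -> 8 8
mod    -> 0
-50    -> 0 -50
+      -> -50
12     -> -50 12
over   -> -50 12 -50
-      -> -50 62

0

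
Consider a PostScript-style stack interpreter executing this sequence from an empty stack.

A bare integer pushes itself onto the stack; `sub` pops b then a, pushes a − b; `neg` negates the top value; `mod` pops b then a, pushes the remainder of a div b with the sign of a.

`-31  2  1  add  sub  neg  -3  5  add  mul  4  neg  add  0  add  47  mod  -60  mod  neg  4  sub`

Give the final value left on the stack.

-21

-31 → [-31]
2   → [-31, 2]
1   → [-31, 2, 1]
add → [-31, 3]
sub → [-34]
neg → [34]
-3  → [34, -3]
5   → [34, -3, 5]
add → [34, 2]
mul → [68]
4   → [68, 4]
neg → [68, -4]
add → [64]
0   → [64, 0]
add → [64]
47  → [64, 47]
mod → [17]
-60 → [17, -60]
mod → [17]
neg → [-17]
4   → [-17, 4]
sub → [-21]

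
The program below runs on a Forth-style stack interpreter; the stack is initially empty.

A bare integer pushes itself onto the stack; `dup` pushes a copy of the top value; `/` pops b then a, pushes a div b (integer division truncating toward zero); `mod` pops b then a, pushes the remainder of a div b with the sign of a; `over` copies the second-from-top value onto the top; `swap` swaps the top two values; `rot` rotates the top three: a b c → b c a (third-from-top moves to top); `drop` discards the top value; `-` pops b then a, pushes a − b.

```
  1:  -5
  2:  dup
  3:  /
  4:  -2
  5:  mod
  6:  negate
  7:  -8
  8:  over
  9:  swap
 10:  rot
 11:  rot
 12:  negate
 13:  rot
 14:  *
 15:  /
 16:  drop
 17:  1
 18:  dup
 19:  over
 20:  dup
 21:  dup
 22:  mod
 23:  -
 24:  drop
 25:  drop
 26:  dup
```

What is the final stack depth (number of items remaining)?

-5      [-5]
dup     [-5, -5]
/       [1]
-2      [1, -2]
mod     [1]
negate  [-1]
-8      [-1, -8]
over    [-1, -8, -1]
swap    [-1, -1, -8]
rot     [-1, -8, -1]
rot     [-8, -1, -1]
negate  [-8, -1, 1]
rot     [-1, 1, -8]
*       [-1, -8]
/       [0]
drop    []
1       [1]
dup     [1, 1]
over    [1, 1, 1]
dup     [1, 1, 1, 1]
dup     [1, 1, 1, 1, 1]
mod     [1, 1, 1, 0]
-       [1, 1, 1]
drop    [1, 1]
drop    [1]
dup     [1, 1]

2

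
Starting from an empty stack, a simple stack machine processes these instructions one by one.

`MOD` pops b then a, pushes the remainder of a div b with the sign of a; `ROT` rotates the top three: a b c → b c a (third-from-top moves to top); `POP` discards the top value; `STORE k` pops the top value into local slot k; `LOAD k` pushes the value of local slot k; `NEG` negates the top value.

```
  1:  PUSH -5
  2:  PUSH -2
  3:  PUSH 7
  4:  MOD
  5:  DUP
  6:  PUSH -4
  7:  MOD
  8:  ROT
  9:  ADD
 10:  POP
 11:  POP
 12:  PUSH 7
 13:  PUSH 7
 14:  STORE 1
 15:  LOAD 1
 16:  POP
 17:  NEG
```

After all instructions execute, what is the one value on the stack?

-7

PUSH -5 -> [-5]
PUSH -2 -> [-5, -2]
PUSH 7  -> [-5, -2, 7]
MOD     -> [-5, -2]
DUP     -> [-5, -2, -2]
PUSH -4 -> [-5, -2, -2, -4]
MOD     -> [-5, -2, -2]
ROT     -> [-2, -2, -5]
ADD     -> [-2, -7]
POP     -> [-2]
POP     -> []
PUSH 7  -> [7]
PUSH 7  -> [7, 7]
STORE 1 -> [7]
LOAD 1  -> [7, 7]
POP     -> [7]
NEG     -> [-7]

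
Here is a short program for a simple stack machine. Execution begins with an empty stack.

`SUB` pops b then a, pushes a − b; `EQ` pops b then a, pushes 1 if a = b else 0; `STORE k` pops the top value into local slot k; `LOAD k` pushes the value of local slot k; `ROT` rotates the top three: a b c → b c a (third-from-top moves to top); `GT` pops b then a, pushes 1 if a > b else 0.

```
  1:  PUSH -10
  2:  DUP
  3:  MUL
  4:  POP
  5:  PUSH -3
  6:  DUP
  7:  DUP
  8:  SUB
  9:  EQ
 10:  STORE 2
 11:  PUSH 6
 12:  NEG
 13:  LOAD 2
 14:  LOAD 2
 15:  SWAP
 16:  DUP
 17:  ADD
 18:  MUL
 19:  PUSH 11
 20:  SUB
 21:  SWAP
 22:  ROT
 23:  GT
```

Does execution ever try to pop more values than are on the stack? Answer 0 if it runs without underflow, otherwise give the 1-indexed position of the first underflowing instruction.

22

PUSH -10 : -10
DUP      : -10 -10
MUL      : 100
POP      : (empty)
PUSH -3  : -3
DUP      : -3 -3
DUP      : -3 -3 -3
SUB      : -3 0
EQ       : 0
STORE 2  : (empty)
PUSH 6   : 6
NEG      : -6
LOAD 2   : -6 0
LOAD 2   : -6 0 0
SWAP     : -6 0 0
DUP      : -6 0 0 0
ADD      : -6 0 0
MUL      : -6 0
PUSH 11  : -6 0 11
SUB      : -6 -11
SWAP     : -11 -6
ROT  — needs 3 operands, stack has 2 → underflow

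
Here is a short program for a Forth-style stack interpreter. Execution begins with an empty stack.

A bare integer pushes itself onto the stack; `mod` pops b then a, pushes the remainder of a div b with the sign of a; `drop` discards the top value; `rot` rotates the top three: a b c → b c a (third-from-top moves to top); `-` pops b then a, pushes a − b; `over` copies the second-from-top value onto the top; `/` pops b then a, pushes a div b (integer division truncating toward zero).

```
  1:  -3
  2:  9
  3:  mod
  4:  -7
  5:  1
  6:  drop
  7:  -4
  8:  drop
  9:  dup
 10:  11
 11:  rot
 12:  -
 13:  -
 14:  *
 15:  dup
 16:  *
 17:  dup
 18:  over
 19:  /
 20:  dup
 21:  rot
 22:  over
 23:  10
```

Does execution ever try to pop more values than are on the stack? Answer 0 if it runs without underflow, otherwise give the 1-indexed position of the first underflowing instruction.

0

-3   → -3
9    → -3 9
mod  → -3
-7   → -3 -7
1    → -3 -7 1
drop → -3 -7
-4   → -3 -7 -4
drop → -3 -7
dup  → -3 -7 -7
11   → -3 -7 -7 11
rot  → -3 -7 11 -7
-    → -3 -7 18
-    → -3 -25
*    → 75
dup  → 75 75
*    → 5625
dup  → 5625 5625
over → 5625 5625 5625
/    → 5625 1
dup  → 5625 1 1
rot  → 1 1 5625
over → 1 1 5625 1
10   → 1 1 5625 1 10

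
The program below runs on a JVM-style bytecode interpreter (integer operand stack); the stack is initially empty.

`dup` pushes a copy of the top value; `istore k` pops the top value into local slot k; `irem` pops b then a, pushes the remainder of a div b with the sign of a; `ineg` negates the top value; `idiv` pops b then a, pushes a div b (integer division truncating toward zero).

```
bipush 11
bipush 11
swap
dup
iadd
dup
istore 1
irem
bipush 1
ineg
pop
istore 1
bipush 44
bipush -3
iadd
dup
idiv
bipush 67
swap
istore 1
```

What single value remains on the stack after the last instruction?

bipush 11 : 11
bipush 11 : 11 11
swap      : 11 11
dup       : 11 11 11
iadd      : 11 22
dup       : 11 22 22
istore 1  : 11 22
irem      : 11
bipush 1  : 11 1
ineg      : 11 -1
pop       : 11
istore 1  : (empty)
bipush 44 : 44
bipush -3 : 44 -3
iadd      : 41
dup       : 41 41
idiv      : 1
bipush 67 : 1 67
swap      : 67 1
istore 1  : 67

67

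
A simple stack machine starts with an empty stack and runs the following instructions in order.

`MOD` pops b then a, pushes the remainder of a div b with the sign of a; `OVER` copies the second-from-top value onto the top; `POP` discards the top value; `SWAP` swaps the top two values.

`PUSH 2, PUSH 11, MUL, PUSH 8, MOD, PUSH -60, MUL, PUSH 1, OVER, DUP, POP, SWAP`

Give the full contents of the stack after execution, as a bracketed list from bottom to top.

[-360, -360, 1]

PUSH 2    [2]
PUSH 11   [2, 11]
MUL       [22]
PUSH 8    [22, 8]
MOD       [6]
PUSH -60  [6, -60]
MUL       [-360]
PUSH 1    [-360, 1]
OVER      [-360, 1, -360]
DUP       [-360, 1, -360, -360]
POP       [-360, 1, -360]
SWAP      [-360, -360, 1]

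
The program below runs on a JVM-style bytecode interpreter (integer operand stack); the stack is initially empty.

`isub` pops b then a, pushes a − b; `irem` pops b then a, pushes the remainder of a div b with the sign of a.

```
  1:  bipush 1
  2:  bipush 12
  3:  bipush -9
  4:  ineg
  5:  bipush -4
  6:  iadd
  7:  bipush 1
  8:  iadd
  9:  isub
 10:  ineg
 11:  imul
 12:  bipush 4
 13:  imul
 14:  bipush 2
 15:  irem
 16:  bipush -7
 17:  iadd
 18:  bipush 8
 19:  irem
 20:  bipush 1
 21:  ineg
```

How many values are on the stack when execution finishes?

2

bipush 1   [1]
bipush 12  [1, 12]
bipush -9  [1, 12, -9]
ineg       [1, 12, 9]
bipush -4  [1, 12, 9, -4]
iadd       [1, 12, 5]
bipush 1   [1, 12, 5, 1]
iadd       [1, 12, 6]
isub       [1, 6]
ineg       [1, -6]
imul       [-6]
bipush 4   [-6, 4]
imul       [-24]
bipush 2   [-24, 2]
irem       [0]
bipush -7  [0, -7]
iadd       [-7]
bipush 8   [-7, 8]
irem       [-7]
bipush 1   [-7, 1]
ineg       [-7, -1]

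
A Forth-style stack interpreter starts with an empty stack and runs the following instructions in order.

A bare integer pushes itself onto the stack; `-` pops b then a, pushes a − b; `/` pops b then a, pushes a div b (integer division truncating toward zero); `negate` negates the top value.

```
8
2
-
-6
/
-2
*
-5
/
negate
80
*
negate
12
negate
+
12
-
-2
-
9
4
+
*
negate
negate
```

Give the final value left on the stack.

8      -> [8]
2      -> [8, 2]
-      -> [6]
-6     -> [6, -6]
/      -> [-1]
-2     -> [-1, -2]
*      -> [2]
-5     -> [2, -5]
/      -> [0]
negate -> [0]
80     -> [0, 80]
*      -> [0]
negate -> [0]
12     -> [0, 12]
negate -> [0, -12]
+      -> [-12]
12     -> [-12, 12]
-      -> [-24]
-2     -> [-24, -2]
-      -> [-22]
9      -> [-22, 9]
4      -> [-22, 9, 4]
+      -> [-22, 13]
*      -> [-286]
negate -> [286]
negate -> [-286]

-286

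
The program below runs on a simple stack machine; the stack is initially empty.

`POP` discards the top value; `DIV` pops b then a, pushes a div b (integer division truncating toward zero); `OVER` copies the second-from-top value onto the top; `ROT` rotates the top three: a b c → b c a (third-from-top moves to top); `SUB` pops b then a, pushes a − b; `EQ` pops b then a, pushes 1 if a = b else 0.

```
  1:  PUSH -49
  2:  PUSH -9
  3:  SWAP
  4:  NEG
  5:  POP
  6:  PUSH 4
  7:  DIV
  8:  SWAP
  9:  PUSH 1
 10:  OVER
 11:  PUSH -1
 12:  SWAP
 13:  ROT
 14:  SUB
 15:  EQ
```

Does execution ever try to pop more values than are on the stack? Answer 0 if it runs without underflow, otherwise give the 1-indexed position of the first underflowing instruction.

PUSH -49 → -49
PUSH -9  → -49 -9
SWAP     → -9 -49
NEG      → -9 49
POP      → -9
PUSH 4   → -9 4
DIV      → -2
SWAP  — needs 2 operands, stack has 1 → underflow

8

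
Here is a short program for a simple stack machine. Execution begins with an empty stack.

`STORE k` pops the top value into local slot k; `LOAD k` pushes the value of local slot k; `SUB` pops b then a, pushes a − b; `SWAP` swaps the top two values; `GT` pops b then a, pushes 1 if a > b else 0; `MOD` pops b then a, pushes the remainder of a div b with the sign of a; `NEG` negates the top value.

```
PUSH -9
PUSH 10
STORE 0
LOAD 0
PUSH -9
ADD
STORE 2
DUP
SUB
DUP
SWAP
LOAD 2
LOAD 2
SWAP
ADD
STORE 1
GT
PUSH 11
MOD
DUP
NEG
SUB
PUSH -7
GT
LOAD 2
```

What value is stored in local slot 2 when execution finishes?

PUSH -9 : [-9]
PUSH 10 : [-9, 10]
STORE 0 : [-9]
LOAD 0  : [-9, 10]
PUSH -9 : [-9, 10, -9]
ADD     : [-9, 1]
STORE 2 : [-9]
DUP     : [-9, -9]
SUB     : [0]
DUP     : [0, 0]
SWAP    : [0, 0]
LOAD 2  : [0, 0, 1]
LOAD 2  : [0, 0, 1, 1]
SWAP    : [0, 0, 1, 1]
ADD     : [0, 0, 2]
STORE 1 : [0, 0]
GT      : [0]
PUSH 11 : [0, 11]
MOD     : [0]
DUP     : [0, 0]
NEG     : [0, 0]
SUB     : [0]
PUSH -7 : [0, -7]
GT      : [1]
LOAD 2  : [1, 1]

1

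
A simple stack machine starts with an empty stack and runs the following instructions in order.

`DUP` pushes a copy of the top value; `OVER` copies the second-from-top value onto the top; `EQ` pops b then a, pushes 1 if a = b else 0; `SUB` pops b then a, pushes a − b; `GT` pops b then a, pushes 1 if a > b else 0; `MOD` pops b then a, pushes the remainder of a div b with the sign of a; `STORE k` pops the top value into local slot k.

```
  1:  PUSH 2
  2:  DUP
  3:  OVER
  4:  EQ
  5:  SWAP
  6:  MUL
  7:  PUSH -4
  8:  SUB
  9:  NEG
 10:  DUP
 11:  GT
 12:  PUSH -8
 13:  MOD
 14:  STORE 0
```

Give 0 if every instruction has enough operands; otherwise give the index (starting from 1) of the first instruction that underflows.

0

PUSH 2   2
DUP      2 2
OVER     2 2 2
EQ       2 1
SWAP     1 2
MUL      2
PUSH -4  2 -4
SUB      6
NEG      -6
DUP      -6 -6
GT       0
PUSH -8  0 -8
MOD      0
STORE 0  (empty)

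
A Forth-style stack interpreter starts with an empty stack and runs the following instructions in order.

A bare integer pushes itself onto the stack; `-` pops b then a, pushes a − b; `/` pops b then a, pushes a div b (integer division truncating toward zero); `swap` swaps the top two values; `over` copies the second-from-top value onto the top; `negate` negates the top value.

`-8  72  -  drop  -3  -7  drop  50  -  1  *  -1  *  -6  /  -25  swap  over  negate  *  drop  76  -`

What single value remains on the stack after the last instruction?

-8     → -8
72     → -8 72
-      → -80
drop   → (empty)
-3     → -3
-7     → -3 -7
drop   → -3
50     → -3 50
-      → -53
1      → -53 1
*      → -53
-1     → -53 -1
*      → 53
-6     → 53 -6
/      → -8
-25    → -8 -25
swap   → -25 -8
over   → -25 -8 -25
negate → -25 -8 25
*      → -25 -200
drop   → -25
76     → -25 76
-      → -101

-101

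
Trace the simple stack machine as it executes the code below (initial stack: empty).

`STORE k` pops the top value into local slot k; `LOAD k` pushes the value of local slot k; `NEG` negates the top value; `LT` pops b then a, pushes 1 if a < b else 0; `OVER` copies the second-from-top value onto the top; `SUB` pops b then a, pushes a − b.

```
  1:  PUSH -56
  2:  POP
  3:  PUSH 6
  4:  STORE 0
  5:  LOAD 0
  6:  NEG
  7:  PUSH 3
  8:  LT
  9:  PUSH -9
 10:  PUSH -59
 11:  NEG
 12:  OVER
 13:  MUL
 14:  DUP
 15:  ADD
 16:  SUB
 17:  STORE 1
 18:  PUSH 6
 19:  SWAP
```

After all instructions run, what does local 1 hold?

PUSH -56  [-56]
POP       []
PUSH 6    [6]
STORE 0   []
LOAD 0    [6]
NEG       [-6]
PUSH 3    [-6, 3]
LT        [1]
PUSH -9   [1, -9]
PUSH -59  [1, -9, -59]
NEG       [1, -9, 59]
OVER      [1, -9, 59, -9]
MUL       [1, -9, -531]
DUP       [1, -9, -531, -531]
ADD       [1, -9, -1062]
SUB       [1, 1053]
STORE 1   [1]
PUSH 6    [1, 6]
SWAP      [6, 1]

1053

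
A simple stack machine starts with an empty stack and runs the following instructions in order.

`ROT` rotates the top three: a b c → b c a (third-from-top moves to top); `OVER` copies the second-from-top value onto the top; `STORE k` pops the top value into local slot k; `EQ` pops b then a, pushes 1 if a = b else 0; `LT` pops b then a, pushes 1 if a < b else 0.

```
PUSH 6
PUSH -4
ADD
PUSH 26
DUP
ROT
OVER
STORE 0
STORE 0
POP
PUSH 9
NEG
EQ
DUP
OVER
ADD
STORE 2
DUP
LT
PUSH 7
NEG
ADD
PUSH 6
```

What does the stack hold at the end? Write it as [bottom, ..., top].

[-7, 6]

PUSH 6  -> [6]
PUSH -4 -> [6, -4]
ADD     -> [2]
PUSH 26 -> [2, 26]
DUP     -> [2, 26, 26]
ROT     -> [26, 26, 2]
OVER    -> [26, 26, 2, 26]
STORE 0 -> [26, 26, 2]
STORE 0 -> [26, 26]
POP     -> [26]
PUSH 9  -> [26, 9]
NEG     -> [26, -9]
EQ      -> [0]
DUP     -> [0, 0]
OVER    -> [0, 0, 0]
ADD     -> [0, 0]
STORE 2 -> [0]
DUP     -> [0, 0]
LT      -> [0]
PUSH 7  -> [0, 7]
NEG     -> [0, -7]
ADD     -> [-7]
PUSH 6  -> [-7, 6]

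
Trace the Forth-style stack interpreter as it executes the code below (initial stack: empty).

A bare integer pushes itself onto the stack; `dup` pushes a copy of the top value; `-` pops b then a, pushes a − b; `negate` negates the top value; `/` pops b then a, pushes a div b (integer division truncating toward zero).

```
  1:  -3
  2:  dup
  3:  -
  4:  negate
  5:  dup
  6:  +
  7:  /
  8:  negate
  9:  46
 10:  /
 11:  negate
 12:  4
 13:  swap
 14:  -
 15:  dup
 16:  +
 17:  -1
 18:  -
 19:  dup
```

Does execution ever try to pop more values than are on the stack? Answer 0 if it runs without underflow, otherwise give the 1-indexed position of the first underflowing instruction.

-3      -3
dup     -3 -3
-       0
negate  0
dup     0 0
+       0
/  — needs 2 operands, stack has 1 → underflow

7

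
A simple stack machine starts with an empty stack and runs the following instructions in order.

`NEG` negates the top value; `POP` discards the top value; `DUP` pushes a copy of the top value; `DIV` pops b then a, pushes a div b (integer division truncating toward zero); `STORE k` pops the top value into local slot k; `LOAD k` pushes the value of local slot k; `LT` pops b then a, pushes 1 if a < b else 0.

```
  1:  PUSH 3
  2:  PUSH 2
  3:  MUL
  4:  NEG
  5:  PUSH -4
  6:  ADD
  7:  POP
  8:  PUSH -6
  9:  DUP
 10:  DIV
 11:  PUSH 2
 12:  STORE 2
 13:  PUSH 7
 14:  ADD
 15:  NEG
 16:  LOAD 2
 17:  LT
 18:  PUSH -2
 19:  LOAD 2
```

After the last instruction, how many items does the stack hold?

3

PUSH 3  → 3
PUSH 2  → 3 2
MUL     → 6
NEG     → -6
PUSH -4 → -6 -4
ADD     → -10
POP     → (empty)
PUSH -6 → -6
DUP     → -6 -6
DIV     → 1
PUSH 2  → 1 2
STORE 2 → 1
PUSH 7  → 1 7
ADD     → 8
NEG     → -8
LOAD 2  → -8 2
LT      → 1
PUSH -2 → 1 -2
LOAD 2  → 1 -2 2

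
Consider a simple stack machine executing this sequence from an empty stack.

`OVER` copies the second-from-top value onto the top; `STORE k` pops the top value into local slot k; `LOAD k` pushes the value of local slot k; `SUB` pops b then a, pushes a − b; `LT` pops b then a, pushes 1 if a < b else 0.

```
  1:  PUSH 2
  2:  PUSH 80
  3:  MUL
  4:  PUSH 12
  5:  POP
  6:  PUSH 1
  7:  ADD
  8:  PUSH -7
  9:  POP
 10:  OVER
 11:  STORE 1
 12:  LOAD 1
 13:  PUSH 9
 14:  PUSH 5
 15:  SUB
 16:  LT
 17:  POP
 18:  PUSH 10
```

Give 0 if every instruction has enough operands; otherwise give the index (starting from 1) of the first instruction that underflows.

PUSH 2  -> 2
PUSH 80 -> 2 80
MUL     -> 160
PUSH 12 -> 160 12
POP     -> 160
PUSH 1  -> 160 1
ADD     -> 161
PUSH -7 -> 161 -7
POP     -> 161
OVER  — needs 2 operands, stack has 1 → underflow

10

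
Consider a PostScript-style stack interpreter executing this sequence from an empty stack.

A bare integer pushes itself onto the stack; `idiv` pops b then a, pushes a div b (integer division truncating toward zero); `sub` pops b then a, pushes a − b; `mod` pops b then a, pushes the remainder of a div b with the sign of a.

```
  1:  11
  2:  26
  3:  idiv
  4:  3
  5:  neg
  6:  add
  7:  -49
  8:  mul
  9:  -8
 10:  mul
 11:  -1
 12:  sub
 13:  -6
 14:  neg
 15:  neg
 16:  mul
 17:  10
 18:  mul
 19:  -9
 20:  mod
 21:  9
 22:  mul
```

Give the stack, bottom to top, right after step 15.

11   : [11]
26   : [11, 26]
idiv : [0]
3    : [0, 3]
neg  : [0, -3]
add  : [-3]
-49  : [-3, -49]
mul  : [147]
-8   : [147, -8]
mul  : [-1176]
-1   : [-1176, -1]
sub  : [-1175]
-6   : [-1175, -6]
neg  : [-1175, 6]
neg  : [-1175, -6]

[-1175, -6]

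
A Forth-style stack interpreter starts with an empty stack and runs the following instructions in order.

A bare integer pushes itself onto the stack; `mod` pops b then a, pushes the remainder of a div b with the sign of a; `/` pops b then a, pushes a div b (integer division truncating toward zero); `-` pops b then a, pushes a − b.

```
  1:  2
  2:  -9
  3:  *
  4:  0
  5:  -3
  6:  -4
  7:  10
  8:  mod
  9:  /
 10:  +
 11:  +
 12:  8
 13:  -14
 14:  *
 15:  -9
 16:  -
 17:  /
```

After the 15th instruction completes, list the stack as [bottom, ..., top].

2   -> [2]
-9  -> [2, -9]
*   -> [-18]
0   -> [-18, 0]
-3  -> [-18, 0, -3]
-4  -> [-18, 0, -3, -4]
10  -> [-18, 0, -3, -4, 10]
mod -> [-18, 0, -3, -4]
/   -> [-18, 0, 0]
+   -> [-18, 0]
+   -> [-18]
8   -> [-18, 8]
-14 -> [-18, 8, -14]
*   -> [-18, -112]
-9  -> [-18, -112, -9]

[-18, -112, -9]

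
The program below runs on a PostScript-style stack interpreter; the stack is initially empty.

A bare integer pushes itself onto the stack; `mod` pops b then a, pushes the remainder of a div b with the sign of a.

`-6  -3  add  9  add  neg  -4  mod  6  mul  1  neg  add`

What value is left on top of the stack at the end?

-6  : [-6]
-3  : [-6, -3]
add : [-9]
9   : [-9, 9]
add : [0]
neg : [0]
-4  : [0, -4]
mod : [0]
6   : [0, 6]
mul : [0]
1   : [0, 1]
neg : [0, -1]
add : [-1]

-1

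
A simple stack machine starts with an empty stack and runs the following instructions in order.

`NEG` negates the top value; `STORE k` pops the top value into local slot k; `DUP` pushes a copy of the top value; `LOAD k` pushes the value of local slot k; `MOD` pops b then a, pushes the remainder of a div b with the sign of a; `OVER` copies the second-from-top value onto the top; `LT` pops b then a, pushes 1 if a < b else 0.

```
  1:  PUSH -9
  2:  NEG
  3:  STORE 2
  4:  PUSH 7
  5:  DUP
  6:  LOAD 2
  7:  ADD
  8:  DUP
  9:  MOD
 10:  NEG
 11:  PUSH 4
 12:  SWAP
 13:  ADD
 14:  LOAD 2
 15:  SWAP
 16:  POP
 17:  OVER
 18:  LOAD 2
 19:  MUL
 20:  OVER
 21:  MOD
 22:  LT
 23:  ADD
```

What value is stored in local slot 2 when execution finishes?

9

PUSH -9 -> [-9]
NEG     -> [9]
STORE 2 -> []
PUSH 7  -> [7]
DUP     -> [7, 7]
LOAD 2  -> [7, 7, 9]
ADD     -> [7, 16]
DUP     -> [7, 16, 16]
MOD     -> [7, 0]
NEG     -> [7, 0]
PUSH 4  -> [7, 0, 4]
SWAP    -> [7, 4, 0]
ADD     -> [7, 4]
LOAD 2  -> [7, 4, 9]
SWAP    -> [7, 9, 4]
POP     -> [7, 9]
OVER    -> [7, 9, 7]
LOAD 2  -> [7, 9, 7, 9]
MUL     -> [7, 9, 63]
OVER    -> [7, 9, 63, 9]
MOD     -> [7, 9, 0]
LT      -> [7, 0]
ADD     -> [7]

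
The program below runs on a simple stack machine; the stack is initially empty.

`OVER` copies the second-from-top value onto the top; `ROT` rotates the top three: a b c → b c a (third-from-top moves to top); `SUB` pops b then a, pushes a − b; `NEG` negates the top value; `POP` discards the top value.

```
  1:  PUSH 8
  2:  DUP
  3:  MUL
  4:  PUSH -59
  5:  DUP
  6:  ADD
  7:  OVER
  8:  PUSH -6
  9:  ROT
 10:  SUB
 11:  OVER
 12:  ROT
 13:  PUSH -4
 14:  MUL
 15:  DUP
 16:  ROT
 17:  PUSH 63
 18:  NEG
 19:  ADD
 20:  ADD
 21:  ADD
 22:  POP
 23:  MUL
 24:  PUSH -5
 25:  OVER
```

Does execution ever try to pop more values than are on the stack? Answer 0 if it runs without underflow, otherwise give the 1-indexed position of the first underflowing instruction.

0

PUSH 8    [8]
DUP       [8, 8]
MUL       [64]
PUSH -59  [64, -59]
DUP       [64, -59, -59]
ADD       [64, -118]
OVER      [64, -118, 64]
PUSH -6   [64, -118, 64, -6]
ROT       [64, 64, -6, -118]
SUB       [64, 64, 112]
OVER      [64, 64, 112, 64]
ROT       [64, 112, 64, 64]
PUSH -4   [64, 112, 64, 64, -4]
MUL       [64, 112, 64, -256]
DUP       [64, 112, 64, -256, -256]
ROT       [64, 112, -256, -256, 64]
PUSH 63   [64, 112, -256, -256, 64, 63]
NEG       [64, 112, -256, -256, 64, -63]
ADD       [64, 112, -256, -256, 1]
ADD       [64, 112, -256, -255]
ADD       [64, 112, -511]
POP       [64, 112]
MUL       [7168]
PUSH -5   [7168, -5]
OVER      [7168, -5, 7168]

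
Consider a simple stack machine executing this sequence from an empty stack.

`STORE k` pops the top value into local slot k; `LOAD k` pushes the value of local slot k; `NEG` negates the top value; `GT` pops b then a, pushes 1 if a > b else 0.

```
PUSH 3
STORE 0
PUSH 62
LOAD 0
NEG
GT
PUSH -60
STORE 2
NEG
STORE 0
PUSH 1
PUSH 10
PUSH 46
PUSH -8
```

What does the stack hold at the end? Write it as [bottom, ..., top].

PUSH 3   : [3]
STORE 0  : []
PUSH 62  : [62]
LOAD 0   : [62, 3]
NEG      : [62, -3]
GT       : [1]
PUSH -60 : [1, -60]
STORE 2  : [1]
NEG      : [-1]
STORE 0  : []
PUSH 1   : [1]
PUSH 10  : [1, 10]
PUSH 46  : [1, 10, 46]
PUSH -8  : [1, 10, 46, -8]

[1, 10, 46, -8]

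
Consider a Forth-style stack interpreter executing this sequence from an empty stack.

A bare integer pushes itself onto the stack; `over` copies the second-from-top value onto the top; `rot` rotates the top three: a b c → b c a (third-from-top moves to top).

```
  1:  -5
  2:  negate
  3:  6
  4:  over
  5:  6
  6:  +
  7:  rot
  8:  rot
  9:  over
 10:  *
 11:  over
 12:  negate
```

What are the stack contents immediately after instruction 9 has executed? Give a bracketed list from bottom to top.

[11, 5, 6, 5]

-5      [-5]
negate  [5]
6       [5, 6]
over    [5, 6, 5]
6       [5, 6, 5, 6]
+       [5, 6, 11]
rot     [6, 11, 5]
rot     [11, 5, 6]
over    [11, 5, 6, 5]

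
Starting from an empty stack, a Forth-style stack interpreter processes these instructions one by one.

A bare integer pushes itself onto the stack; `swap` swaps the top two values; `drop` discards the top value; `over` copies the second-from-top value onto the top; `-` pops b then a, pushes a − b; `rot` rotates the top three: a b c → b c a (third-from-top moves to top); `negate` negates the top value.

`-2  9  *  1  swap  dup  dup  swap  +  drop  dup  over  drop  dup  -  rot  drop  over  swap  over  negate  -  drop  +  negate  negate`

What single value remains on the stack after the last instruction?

-36

-2      -2
9       -2 9
*       -18
1       -18 1
swap    1 -18
dup     1 -18 -18
dup     1 -18 -18 -18
swap    1 -18 -18 -18
+       1 -18 -36
drop    1 -18
dup     1 -18 -18
over    1 -18 -18 -18
drop    1 -18 -18
dup     1 -18 -18 -18
-       1 -18 0
rot     -18 0 1
drop    -18 0
over    -18 0 -18
swap    -18 -18 0
over    -18 -18 0 -18
negate  -18 -18 0 18
-       -18 -18 -18
drop    -18 -18
+       -36
negate  36
negate  -36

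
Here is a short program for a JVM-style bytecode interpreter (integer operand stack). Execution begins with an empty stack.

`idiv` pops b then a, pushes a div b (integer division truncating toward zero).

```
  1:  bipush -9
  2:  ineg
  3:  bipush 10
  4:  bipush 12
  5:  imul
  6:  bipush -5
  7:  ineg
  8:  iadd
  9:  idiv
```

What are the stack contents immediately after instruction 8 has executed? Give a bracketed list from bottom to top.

bipush -9  -9
ineg       9
bipush 10  9 10
bipush 12  9 10 12
imul       9 120
bipush -5  9 120 -5
ineg       9 120 5
iadd       9 125

[9, 125]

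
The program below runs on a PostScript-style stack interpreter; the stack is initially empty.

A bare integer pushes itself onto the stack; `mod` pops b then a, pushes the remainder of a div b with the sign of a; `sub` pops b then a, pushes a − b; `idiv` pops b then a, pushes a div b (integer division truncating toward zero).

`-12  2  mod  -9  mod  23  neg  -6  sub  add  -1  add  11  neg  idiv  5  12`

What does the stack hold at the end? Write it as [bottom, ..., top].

-12  : -12
2    : -12 2
mod  : 0
-9   : 0 -9
mod  : 0
23   : 0 23
neg  : 0 -23
-6   : 0 -23 -6
sub  : 0 -17
add  : -17
-1   : -17 -1
add  : -18
11   : -18 11
neg  : -18 -11
idiv : 1
5    : 1 5
12   : 1 5 12

[1, 5, 12]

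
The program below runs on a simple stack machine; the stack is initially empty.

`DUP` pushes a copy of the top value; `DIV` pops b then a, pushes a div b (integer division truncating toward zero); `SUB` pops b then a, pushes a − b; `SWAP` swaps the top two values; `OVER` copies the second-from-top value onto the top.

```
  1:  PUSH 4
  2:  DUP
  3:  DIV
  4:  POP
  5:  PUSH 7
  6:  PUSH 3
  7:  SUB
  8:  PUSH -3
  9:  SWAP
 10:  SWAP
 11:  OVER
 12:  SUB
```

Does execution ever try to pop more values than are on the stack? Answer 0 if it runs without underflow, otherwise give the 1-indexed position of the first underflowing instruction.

0

PUSH 4  : [4]
DUP     : [4, 4]
DIV     : [1]
POP     : []
PUSH 7  : [7]
PUSH 3  : [7, 3]
SUB     : [4]
PUSH -3 : [4, -3]
SWAP    : [-3, 4]
SWAP    : [4, -3]
OVER    : [4, -3, 4]
SUB     : [4, -7]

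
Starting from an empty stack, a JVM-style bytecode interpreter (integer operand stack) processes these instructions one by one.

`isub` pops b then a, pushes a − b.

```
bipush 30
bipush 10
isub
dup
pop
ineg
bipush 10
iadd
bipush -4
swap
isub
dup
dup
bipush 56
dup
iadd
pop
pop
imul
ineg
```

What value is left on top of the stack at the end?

-36

bipush 30 → [30]
bipush 10 → [30, 10]
isub      → [20]
dup       → [20, 20]
pop       → [20]
ineg      → [-20]
bipush 10 → [-20, 10]
iadd      → [-10]
bipush -4 → [-10, -4]
swap      → [-4, -10]
isub      → [6]
dup       → [6, 6]
dup       → [6, 6, 6]
bipush 56 → [6, 6, 6, 56]
dup       → [6, 6, 6, 56, 56]
iadd      → [6, 6, 6, 112]
pop       → [6, 6, 6]
pop       → [6, 6]
imul      → [36]
ineg      → [-36]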